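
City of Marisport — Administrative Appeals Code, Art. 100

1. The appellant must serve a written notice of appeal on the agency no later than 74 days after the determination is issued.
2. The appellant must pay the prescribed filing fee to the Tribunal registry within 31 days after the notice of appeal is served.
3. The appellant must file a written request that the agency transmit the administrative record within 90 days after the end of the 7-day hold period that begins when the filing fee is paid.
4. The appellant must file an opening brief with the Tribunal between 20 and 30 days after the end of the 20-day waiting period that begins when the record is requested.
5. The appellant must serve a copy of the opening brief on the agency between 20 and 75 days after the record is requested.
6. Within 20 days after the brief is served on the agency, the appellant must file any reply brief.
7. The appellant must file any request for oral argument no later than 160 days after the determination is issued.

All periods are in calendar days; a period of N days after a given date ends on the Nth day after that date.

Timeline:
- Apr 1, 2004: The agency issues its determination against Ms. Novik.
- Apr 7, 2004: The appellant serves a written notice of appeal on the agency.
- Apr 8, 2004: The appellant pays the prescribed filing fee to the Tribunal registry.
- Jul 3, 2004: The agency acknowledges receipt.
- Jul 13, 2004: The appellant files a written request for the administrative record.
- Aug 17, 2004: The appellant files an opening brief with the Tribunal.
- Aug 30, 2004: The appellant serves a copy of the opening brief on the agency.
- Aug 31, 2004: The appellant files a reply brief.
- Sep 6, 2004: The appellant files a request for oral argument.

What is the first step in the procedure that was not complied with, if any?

(1) due by Apr 1, 2004 + 74 days = Jun 14, 2004; completed Apr 7, 2004, before the deadline.
(2) due by Apr 7, 2004 + 31 days = May 8, 2004; Apr 8, 2004 is within that limit.
(3) due by Apr 15, 2004 + 90 days = Jul 14, 2004; completed Jul 13, 2004, before the deadline.
(4) the permitted window runs from Aug 2, 2004 + 20 = Aug 22, 2004 to Aug 2, 2004 + 30 = Sep 1, 2004; Aug 17, 2004 is 5 days too early.
Later steps need not be reached.

Step 4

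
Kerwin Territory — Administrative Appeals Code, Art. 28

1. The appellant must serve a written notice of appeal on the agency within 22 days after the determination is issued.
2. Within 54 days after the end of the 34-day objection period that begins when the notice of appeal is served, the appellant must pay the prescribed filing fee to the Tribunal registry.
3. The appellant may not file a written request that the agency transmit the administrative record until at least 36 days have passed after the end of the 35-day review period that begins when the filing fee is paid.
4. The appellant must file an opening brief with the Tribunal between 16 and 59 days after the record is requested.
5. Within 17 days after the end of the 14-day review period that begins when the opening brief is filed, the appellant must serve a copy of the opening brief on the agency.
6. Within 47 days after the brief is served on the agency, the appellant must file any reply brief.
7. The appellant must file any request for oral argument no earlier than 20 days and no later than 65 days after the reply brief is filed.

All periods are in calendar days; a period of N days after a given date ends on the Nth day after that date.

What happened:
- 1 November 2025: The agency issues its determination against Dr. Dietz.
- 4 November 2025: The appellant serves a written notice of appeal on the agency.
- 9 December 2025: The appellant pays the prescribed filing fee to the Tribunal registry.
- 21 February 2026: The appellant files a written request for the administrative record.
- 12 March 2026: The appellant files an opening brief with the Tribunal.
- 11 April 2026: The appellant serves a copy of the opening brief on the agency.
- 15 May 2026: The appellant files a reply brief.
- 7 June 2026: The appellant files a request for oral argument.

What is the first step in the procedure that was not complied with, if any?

None — every step was satisfied

Step 1: 22 days after 1 November 2025 (when the determination is issued) is 23 November 2025; 4 November 2025 is within that limit.
Step 2: 54 days after 8 December 2025 (end of the 34-day objection period, which began when the notice of appeal is served on 4 November 2025) is 31 January 2026; 9 December 2025 is within that limit.
Step 3: the earliest permitted date is 36 days after 13 January 2026 (end of the 35-day review period, which began when the filing fee is paid on 9 December 2025), i.e. 18 February 2026; done 21 February 2026, after the minimum wait.
Step 4: the window is 16–59 days after 21 February 2026 (when the record is requested), so 9 March 2026 through 21 April 2026; 12 March 2026 falls inside that range.
Step 5: 17 days after 26 March 2026 (end of the 14-day review period, which began when the opening brief is filed on 12 March 2026) is 12 April 2026; 11 April 2026 is within that limit.
Step 6: 47 days after 11 April 2026 (when the brief is served on the agency) is 28 May 2026; 15 May 2026 is within that limit.
Step 7: the window is 20–65 days after 15 May 2026 (when the reply brief is filed), so 4 June 2026 through 19 July 2026; done 7 June 2026, which is between those dates.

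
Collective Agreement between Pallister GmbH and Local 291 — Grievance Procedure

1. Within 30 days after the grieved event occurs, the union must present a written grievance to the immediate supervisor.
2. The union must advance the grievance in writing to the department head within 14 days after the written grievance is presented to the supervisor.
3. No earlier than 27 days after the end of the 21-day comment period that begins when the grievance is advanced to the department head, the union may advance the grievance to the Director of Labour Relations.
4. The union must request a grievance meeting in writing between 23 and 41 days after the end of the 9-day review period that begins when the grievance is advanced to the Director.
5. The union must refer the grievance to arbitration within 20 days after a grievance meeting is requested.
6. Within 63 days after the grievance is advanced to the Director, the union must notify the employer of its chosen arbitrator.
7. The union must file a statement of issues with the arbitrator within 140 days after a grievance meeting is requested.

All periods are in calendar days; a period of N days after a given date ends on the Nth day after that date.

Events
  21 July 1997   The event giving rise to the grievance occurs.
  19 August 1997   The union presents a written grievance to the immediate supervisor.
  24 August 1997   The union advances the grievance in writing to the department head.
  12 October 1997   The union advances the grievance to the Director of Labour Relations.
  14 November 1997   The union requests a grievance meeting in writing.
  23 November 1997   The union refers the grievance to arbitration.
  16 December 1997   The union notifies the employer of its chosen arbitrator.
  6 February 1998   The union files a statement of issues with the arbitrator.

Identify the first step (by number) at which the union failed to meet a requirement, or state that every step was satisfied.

Step 6

Step 1: 30 days after 21 July 1997 (when the grieved event occurs) is 20 August 1997; completed 19 August 1997, before the deadline.
Step 2: 14 days after 19 August 1997 (when the written grievance is presented to the supervisor) is 2 September 1997; done 24 August 1997 — timely.
Step 3: the earliest permitted date is 27 days after 14 September 1997 (end of the 21-day comment period, which began when the grievance is advanced to the department head on 24 August 1997), i.e. 11 October 1997; 12 October 1997 is on or after that date.
Step 4: the window is 23–41 days after 21 October 1997 (end of the 9-day review period, which began when the grievance is advanced to the Director on 12 October 1997), so 13 November 1997 through 1 December 1997; 14 November 1997 falls inside that range.
Step 5: 20 days after 14 November 1997 (when a grievance meeting is requested) is 4 December 1997; completed 23 November 1997, before the deadline.
Step 6: 63 days after 12 October 1997 (when the grievance is advanced to the Director) is 14 December 1997; not done until 16 December 1997, 2 days after the deadline.
No need to go further; step 6 was not satisfied.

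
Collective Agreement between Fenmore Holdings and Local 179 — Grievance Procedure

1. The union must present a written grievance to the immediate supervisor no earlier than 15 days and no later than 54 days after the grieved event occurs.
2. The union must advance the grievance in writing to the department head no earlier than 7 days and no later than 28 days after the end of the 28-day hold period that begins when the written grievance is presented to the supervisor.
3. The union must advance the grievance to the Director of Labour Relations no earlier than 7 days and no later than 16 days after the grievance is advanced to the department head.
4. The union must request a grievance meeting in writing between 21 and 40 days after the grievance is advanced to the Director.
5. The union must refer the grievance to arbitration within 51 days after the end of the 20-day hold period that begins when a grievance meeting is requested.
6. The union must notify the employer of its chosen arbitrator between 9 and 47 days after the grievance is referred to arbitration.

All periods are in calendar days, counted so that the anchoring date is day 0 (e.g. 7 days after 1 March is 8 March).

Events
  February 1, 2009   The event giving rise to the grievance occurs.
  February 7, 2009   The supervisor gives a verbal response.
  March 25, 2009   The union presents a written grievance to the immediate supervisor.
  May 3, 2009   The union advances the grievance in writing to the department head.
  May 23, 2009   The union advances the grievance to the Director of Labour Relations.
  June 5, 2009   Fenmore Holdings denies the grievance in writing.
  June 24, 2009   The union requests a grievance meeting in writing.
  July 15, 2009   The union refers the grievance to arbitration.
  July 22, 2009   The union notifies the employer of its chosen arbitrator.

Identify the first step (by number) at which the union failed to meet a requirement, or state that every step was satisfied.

Step 3

Step 1 — 15 and 54 days from February 1, 2009 (when the grieved event occurs) are February 16, 2009 and March 27, 2009 respectively; done March 25, 2009 — within the window.
Step 2 — 7 and 28 days from April 22, 2009 (end of the 28-day hold period, which began when the written grievance is presented to the supervisor on March 25, 2009) are April 29, 2009 and May 20, 2009 respectively; May 3, 2009 falls inside that range.
Step 3 — 7 and 16 days from May 3, 2009 (when the grievance is advanced to the department head) are May 10, 2009 and May 19, 2009 respectively; done May 23, 2009 — 4 days after the window closed.
The procedure was therefore not followed at step 3.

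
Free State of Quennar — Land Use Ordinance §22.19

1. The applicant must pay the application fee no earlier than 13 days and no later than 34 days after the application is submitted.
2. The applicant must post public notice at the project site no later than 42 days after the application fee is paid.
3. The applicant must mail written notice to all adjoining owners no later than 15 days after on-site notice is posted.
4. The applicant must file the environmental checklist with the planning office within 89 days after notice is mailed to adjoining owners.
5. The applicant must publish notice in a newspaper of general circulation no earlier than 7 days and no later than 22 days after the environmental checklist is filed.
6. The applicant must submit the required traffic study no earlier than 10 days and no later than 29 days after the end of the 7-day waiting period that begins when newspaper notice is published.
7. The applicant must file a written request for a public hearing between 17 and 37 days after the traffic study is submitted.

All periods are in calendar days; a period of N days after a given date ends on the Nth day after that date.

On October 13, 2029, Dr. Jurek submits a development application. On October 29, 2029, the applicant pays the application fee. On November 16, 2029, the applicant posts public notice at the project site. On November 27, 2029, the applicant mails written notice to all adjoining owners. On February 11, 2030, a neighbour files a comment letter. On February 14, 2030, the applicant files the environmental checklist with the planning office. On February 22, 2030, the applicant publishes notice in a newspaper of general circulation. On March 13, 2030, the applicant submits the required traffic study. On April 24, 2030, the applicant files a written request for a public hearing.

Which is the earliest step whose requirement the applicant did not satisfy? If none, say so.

(1) the permitted window runs from October 13, 2029 + 13 = October 26, 2029 to October 13, 2029 + 34 = November 16, 2029; done October 29, 2029, which is between those dates.
(2) due by October 29, 2029 + 42 days = December 10, 2029; done November 16, 2029 — timely.
(3) due by November 16, 2029 + 15 days = December 1, 2029; November 27, 2029 is within that limit.
(4) due by November 27, 2029 + 89 days = February 24, 2030; February 14, 2030 is within that limit.
(5) the permitted window runs from February 14, 2030 + 7 = February 21, 2030 to February 14, 2030 + 22 = March 8, 2030; done February 22, 2030, which is between those dates.
(6) the permitted window runs from March 1, 2030 + 10 = March 11, 2030 to March 1, 2030 + 29 = March 30, 2030; March 13, 2030 falls inside that range.
(7) the permitted window runs from March 13, 2030 + 17 = March 30, 2030 to March 13, 2030 + 37 = April 19, 2030; done April 24, 2030 — 5 days after the window closed.

Step 7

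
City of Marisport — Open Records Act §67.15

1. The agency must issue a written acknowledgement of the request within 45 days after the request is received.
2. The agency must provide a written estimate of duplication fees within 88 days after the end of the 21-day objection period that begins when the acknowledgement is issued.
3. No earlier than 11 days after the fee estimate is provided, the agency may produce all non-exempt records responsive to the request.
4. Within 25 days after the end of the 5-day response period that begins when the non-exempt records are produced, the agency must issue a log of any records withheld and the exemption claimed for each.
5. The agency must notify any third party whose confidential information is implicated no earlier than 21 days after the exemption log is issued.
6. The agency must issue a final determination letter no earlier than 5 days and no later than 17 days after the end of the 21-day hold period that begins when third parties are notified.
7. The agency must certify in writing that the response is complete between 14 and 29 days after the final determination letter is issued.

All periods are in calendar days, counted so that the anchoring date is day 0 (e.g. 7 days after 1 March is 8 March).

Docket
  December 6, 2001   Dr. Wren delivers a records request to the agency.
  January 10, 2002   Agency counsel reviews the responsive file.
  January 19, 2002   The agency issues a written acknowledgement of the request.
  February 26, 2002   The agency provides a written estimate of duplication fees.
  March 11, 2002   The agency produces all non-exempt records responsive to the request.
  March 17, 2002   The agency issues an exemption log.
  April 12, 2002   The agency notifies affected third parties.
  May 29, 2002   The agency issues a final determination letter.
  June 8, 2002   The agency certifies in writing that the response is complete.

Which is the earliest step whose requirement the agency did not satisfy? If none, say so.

Step 6

Step 1 — counting 45 days from December 6, 2001 (when the request is received) gives a deadline of January 20, 2002; done January 19, 2002 — timely.
Step 2 — counting 88 days from February 9, 2002 (end of the 21-day objection period, which began when the acknowledgement is issued on January 19, 2002) gives a deadline of May 8, 2002; done February 26, 2002 — timely.
Step 3 — must wait 11 days from February 26, 2002 (when the fee estimate is provided), so not before March 9, 2002; done March 11, 2002, after the minimum wait.
Step 4 — counting 25 days from March 16, 2002 (end of the 5-day response period, which began when the non-exempt records are produced on March 11, 2002) gives a deadline of April 10, 2002; done March 17, 2002 — timely.
Step 5 — must wait 21 days from March 17, 2002 (when the exemption log is issued), so not before April 7, 2002; done April 12, 2002, after the minimum wait.
Step 6 — 5 and 17 days from May 3, 2002 (end of the 21-day hold period, which began when third parties are notified on April 12, 2002) are May 8, 2002 and May 20, 2002 respectively; done May 29, 2002 — 9 days after the window closed.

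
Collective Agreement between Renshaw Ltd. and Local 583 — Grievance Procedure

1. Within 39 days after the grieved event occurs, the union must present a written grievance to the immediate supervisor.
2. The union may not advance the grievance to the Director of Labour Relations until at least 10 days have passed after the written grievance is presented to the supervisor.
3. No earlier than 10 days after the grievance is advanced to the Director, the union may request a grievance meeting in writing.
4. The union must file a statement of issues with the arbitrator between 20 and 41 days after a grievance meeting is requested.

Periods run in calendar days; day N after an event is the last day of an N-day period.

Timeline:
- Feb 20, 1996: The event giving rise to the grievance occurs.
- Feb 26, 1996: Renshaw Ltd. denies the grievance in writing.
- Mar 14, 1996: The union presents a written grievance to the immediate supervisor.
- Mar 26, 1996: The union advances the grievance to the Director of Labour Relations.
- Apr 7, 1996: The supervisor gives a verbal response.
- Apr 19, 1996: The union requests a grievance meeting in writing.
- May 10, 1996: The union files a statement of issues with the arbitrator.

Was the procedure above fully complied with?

Step 1 — counting 39 days from Feb 20, 1996 (when the grieved event occurs) gives a deadline of Mar 30, 1996; Mar 14, 1996 is within that limit.
Step 2 — must wait 10 days from Mar 14, 1996 (when the written grievance is presented to the supervisor), so not before Mar 24, 1996; done Mar 26, 1996, after the minimum wait.
Step 3 — must wait 10 days from Mar 26, 1996 (when the grievance is advanced to the Director), so not before Apr 5, 1996; done Apr 19, 1996 — permitted.
Step 4 — 20 and 41 days from Apr 19, 1996 (when a grievance meeting is requested) are May 9, 1996 and May 30, 1996 respectively; done May 10, 1996 — within the window.

Yes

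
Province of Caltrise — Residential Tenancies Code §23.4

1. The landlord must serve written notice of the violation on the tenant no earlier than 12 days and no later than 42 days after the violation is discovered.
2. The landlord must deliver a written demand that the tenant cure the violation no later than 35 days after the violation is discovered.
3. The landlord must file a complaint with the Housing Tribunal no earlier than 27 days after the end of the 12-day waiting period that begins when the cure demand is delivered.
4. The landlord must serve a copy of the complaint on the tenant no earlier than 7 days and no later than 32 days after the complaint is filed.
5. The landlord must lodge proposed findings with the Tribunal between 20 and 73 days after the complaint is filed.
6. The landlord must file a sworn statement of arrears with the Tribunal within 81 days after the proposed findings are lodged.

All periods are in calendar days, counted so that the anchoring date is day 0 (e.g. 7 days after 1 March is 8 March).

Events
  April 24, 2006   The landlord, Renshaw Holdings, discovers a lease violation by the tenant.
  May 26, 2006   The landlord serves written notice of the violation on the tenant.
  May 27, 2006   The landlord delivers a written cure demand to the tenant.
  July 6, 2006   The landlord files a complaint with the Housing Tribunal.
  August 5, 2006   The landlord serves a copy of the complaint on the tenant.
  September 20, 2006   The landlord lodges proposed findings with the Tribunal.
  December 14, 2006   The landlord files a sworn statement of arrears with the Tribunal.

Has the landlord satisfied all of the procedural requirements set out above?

Step 1 — 12 and 42 days from April 24, 2006 (when the violation is discovered) are May 6, 2006 and June 5, 2006 respectively; May 26, 2006 falls inside that range.
Step 2 — counting 35 days from April 24, 2006 (when the violation is discovered) gives a deadline of May 29, 2006; done May 27, 2006 — timely.
Step 3 — must wait 27 days from June 8, 2006 (end of the 12-day waiting period, which began when the cure demand is delivered on May 27, 2006), so not before July 5, 2006; done July 6, 2006, after the minimum wait.
Step 4 — 7 and 32 days from July 6, 2006 (when the complaint is filed) are July 13, 2006 and August 7, 2006 respectively; done August 5, 2006, which is between those dates.
Step 5 — 20 and 73 days from July 6, 2006 (when the complaint is filed) are July 26, 2006 and September 17, 2006 respectively; September 20, 2006 is 3 days past the end of the window.

No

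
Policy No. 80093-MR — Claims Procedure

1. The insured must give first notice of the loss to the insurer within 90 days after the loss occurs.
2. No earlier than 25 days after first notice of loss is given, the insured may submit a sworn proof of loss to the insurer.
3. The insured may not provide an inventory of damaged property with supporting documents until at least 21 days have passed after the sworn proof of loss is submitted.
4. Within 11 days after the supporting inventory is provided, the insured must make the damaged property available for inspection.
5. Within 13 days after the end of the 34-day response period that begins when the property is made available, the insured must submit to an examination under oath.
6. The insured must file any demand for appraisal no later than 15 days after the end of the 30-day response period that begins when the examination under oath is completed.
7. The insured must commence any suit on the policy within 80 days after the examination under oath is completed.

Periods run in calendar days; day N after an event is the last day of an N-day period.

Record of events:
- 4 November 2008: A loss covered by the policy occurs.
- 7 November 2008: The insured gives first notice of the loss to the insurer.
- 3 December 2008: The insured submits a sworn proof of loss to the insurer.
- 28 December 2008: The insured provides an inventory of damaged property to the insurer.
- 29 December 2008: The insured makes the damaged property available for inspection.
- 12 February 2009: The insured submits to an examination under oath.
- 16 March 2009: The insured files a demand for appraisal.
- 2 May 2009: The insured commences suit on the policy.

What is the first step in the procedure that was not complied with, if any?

Step 1 — counting 90 days from 4 November 2008 (when the loss occurs) gives a deadline of 2 February 2009; done 7 November 2008 — timely.
Step 2 — must wait 25 days from 7 November 2008 (when first notice of loss is given), so not before 2 December 2008; done 3 December 2008 — permitted.
Step 3 — must wait 21 days from 3 December 2008 (when the sworn proof of loss is submitted), so not before 24 December 2008; done 28 December 2008, after the minimum wait.
Step 4 — counting 11 days from 28 December 2008 (when the supporting inventory is provided) gives a deadline of 8 January 2009; 29 December 2008 is within that limit.
Step 5 — counting 13 days from 1 February 2009 (end of the 34-day response period, which began when the property is made available on 29 December 2008) gives a deadline of 14 February 2009; 12 February 2009 is within that limit.
Step 6 — counting 15 days from 14 March 2009 (end of the 30-day response period, which began when the examination under oath is completed on 12 February 2009) gives a deadline of 29 March 2009; completed 16 March 2009, before the deadline.
Step 7 — counting 80 days from 12 February 2009 (when the examination under oath is completed) gives a deadline of 3 May 2009; done 2 May 2009 — timely.

None — every step was satisfied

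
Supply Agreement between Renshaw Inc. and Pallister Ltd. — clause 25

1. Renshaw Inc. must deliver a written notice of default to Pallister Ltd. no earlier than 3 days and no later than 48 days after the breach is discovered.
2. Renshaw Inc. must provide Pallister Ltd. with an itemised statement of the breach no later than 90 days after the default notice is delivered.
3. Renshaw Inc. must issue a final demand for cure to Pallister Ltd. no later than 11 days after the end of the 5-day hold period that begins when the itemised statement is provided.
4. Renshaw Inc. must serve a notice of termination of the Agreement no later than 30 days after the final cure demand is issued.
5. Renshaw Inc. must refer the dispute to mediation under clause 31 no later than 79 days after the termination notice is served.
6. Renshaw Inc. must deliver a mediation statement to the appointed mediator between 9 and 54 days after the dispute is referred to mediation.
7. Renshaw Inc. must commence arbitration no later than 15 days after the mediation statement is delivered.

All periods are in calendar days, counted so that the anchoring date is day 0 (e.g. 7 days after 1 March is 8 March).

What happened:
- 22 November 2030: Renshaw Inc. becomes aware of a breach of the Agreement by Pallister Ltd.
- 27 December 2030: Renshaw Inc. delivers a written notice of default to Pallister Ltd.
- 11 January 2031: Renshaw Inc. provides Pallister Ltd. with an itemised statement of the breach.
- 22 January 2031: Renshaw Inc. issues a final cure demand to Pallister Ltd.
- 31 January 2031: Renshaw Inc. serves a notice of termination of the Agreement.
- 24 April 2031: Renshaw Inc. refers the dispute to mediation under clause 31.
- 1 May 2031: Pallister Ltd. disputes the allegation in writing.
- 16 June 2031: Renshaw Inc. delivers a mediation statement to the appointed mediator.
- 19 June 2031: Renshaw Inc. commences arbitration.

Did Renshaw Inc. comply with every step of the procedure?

(1) the permitted window runs from 22 November 2030 + 3 = 25 November 2030 to 22 November 2030 + 48 = 9 January 2031; done 27 December 2030 — within the window.
(2) due by 27 December 2030 + 90 days = 27 March 2031; completed 11 January 2031, before the deadline.
(3) due by 16 January 2031 + 11 days = 27 January 2031; 22 January 2031 is within that limit.
(4) due by 22 January 2031 + 30 days = 21 February 2031; 31 January 2031 is within that limit.
(5) due by 31 January 2031 + 79 days = 20 April 2031; 24 April 2031 misses that deadline by 4 days.
Later steps need not be reached.

No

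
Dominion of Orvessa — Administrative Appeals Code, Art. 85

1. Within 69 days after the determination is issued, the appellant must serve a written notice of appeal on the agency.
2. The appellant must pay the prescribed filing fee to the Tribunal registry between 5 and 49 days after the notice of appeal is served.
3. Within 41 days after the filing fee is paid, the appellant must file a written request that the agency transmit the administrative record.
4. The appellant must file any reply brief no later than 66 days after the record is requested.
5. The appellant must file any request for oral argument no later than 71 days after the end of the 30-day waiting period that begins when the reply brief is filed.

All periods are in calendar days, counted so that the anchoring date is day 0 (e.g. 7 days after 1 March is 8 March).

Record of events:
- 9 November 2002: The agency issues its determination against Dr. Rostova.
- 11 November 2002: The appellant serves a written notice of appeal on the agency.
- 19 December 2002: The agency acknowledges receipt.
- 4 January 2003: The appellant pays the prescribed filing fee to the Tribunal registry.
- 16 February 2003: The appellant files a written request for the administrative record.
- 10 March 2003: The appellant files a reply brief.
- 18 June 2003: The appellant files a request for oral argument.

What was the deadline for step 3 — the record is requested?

Step 3 runs from 4 January 2003, when the filing fee is paid. 41 days after 4 January 2003 is 14 February 2003.

14 February 2003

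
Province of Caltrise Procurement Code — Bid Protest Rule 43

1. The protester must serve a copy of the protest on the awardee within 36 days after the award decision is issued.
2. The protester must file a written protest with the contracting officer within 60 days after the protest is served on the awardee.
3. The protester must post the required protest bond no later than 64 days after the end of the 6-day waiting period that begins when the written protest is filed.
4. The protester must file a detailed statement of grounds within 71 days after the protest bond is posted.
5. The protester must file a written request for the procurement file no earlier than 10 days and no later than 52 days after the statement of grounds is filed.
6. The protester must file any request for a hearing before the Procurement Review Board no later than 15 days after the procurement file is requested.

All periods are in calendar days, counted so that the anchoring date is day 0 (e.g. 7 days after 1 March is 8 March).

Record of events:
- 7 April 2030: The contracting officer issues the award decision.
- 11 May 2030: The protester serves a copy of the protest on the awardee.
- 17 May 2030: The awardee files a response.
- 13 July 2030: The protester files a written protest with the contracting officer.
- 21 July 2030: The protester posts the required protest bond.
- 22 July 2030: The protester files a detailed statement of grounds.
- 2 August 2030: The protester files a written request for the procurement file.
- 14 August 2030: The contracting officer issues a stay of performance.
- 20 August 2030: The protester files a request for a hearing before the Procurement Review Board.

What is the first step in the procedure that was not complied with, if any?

Step 2

Step 1: 36 days after 7 April 2030 (when the award decision is issued) is 13 May 2030; done 11 May 2030 — timely.
Step 2: 60 days after 11 May 2030 (when the protest is served on the awardee) is 10 July 2030; done 13 July 2030 — 3 days late.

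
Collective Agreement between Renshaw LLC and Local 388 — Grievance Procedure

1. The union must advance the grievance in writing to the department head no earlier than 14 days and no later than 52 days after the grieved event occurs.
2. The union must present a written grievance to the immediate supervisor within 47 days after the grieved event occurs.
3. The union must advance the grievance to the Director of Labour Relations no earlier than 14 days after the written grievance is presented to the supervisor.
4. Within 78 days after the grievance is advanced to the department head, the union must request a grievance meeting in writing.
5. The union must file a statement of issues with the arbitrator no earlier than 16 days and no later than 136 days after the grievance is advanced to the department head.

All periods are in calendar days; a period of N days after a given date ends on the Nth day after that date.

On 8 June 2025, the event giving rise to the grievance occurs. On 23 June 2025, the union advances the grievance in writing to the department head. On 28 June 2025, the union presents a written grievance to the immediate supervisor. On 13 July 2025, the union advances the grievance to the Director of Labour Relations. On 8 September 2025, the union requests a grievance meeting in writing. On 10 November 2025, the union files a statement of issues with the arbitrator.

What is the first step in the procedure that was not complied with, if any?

Step 5

Step 1: the window is 14–52 days after 8 June 2025 (when the grieved event occurs), so 22 June 2025 through 30 July 2025; done 23 June 2025 — within the window.
Step 2: 47 days after 8 June 2025 (when the grieved event occurs) is 25 July 2025; done 28 June 2025 — timely.
Step 3: the earliest permitted date is 14 days after 28 June 2025 (when the written grievance is presented to the supervisor), i.e. 12 July 2025; 13 July 2025 is on or after that date.
Step 4: 78 days after 23 June 2025 (when the grievance is advanced to the department head) is 9 September 2025; completed 8 September 2025, before the deadline.
Step 5: the window is 16–136 days after 23 June 2025 (when the grievance is advanced to the department head), so 9 July 2025 through 6 November 2025; done 10 November 2025 — 4 days after the window closed.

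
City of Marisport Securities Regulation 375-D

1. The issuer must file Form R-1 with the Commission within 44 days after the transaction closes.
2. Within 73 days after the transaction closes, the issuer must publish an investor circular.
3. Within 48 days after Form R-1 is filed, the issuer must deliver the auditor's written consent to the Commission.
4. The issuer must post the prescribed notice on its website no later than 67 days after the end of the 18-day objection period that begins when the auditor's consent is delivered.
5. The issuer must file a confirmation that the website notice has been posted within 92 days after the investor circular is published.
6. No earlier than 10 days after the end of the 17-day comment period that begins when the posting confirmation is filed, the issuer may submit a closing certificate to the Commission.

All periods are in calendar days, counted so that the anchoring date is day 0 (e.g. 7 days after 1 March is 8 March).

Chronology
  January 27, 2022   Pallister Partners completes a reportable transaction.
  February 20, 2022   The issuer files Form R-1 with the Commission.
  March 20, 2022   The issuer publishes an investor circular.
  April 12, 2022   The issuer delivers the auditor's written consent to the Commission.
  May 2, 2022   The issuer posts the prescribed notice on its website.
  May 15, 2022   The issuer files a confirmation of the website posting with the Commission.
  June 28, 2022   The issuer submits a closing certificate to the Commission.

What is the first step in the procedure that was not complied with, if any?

Step 1: 44 days after January 27, 2022 (when the transaction closes) is March 12, 2022; done February 20, 2022 — timely.
Step 2: 73 days after January 27, 2022 (when the transaction closes) is April 10, 2022; March 20, 2022 is within that limit.
Step 3: 48 days after February 20, 2022 (when Form R-1 is filed) is April 9, 2022; April 12, 2022 misses that deadline by 3 days.
The procedure was therefore not followed at step 3.

Step 3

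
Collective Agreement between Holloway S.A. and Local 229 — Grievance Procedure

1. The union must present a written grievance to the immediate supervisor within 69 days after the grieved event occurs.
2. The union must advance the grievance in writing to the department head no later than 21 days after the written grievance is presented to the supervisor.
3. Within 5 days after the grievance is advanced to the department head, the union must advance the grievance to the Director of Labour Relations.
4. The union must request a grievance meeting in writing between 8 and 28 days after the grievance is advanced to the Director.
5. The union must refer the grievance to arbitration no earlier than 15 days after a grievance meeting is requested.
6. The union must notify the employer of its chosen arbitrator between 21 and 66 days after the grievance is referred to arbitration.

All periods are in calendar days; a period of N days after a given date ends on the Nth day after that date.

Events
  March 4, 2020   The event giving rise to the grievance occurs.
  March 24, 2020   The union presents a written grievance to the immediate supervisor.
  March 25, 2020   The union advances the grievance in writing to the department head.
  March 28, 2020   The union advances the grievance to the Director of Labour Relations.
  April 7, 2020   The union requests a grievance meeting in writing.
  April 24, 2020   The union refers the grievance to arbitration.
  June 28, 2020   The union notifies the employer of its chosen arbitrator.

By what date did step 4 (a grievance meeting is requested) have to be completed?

Step 4 runs from March 28, 2020, when the grievance is advanced to the Director. The window is 8–28 days after March 28, 2020; it closes on April 25, 2020.

April 25, 2020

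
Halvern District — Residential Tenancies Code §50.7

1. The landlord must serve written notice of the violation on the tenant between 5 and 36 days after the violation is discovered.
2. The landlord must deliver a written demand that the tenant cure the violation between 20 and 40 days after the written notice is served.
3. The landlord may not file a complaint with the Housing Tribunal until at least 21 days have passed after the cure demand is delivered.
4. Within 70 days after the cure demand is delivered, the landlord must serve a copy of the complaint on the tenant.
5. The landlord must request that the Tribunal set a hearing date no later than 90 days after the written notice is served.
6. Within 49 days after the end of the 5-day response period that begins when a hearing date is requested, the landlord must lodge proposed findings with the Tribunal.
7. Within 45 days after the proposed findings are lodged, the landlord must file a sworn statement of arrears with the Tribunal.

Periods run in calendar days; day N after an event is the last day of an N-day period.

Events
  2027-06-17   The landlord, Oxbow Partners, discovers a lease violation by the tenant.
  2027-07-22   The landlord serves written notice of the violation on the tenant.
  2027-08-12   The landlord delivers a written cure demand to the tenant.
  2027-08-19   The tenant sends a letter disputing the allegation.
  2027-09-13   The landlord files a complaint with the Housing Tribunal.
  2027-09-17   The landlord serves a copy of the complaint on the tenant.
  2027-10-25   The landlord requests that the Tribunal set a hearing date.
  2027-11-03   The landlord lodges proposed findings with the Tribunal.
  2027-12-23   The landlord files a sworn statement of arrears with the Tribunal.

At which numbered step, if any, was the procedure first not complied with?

Step 1: the window is 5–36 days after 2027-06-17 (when the violation is discovered), so 2027-06-22 through 2027-07-23; done 2027-07-22 — within the window.
Step 2: the window is 20–40 days after 2027-07-22 (when the written notice is served), so 2027-08-11 through 2027-08-31; done 2027-08-12, which is between those dates.
Step 3: the earliest permitted date is 21 days after 2027-08-12 (when the cure demand is delivered), i.e. 2027-09-02; done 2027-09-13, after the minimum wait.
Step 4: 70 days after 2027-08-12 (when the cure demand is delivered) is 2027-10-21; completed 2027-09-17, before the deadline.
Step 5: 90 days after 2027-07-22 (when the written notice is served) is 2027-10-20; done 2027-10-25 — 5 days late.

Step 5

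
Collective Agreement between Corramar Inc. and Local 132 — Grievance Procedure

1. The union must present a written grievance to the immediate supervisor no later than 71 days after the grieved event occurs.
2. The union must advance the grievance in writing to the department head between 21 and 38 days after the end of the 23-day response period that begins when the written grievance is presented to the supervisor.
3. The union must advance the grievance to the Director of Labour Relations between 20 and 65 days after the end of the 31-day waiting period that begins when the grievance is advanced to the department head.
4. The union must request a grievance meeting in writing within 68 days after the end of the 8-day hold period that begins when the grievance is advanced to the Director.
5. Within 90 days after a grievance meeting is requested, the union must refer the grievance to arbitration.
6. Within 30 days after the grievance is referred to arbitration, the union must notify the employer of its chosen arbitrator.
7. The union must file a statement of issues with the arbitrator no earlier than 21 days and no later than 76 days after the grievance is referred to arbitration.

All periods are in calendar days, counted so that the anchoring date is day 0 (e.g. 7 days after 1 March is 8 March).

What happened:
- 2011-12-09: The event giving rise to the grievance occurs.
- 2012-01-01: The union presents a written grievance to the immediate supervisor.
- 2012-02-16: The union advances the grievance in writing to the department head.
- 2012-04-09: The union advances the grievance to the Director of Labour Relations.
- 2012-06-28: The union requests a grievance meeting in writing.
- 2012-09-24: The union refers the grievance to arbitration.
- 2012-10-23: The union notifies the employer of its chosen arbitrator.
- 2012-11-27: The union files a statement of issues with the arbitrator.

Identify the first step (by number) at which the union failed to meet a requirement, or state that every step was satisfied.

(1) due by 2011-12-09 + 71 days = 2012-02-18; done 2012-01-01 — timely.
(2) the permitted window runs from 2012-01-24 + 21 = 2012-02-14 to 2012-01-24 + 38 = 2012-03-02; done 2012-02-16, which is between those dates.
(3) the permitted window runs from 2012-03-18 + 20 = 2012-04-07 to 2012-03-18 + 65 = 2012-05-22; done 2012-04-09, which is between those dates.
(4) due by 2012-04-17 + 68 days = 2012-06-24; not done until 2012-06-28, 4 days after the deadline.

Step 4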